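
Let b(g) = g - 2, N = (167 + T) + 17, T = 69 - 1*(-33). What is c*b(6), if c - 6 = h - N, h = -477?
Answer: -3028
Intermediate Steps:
T = 102 (T = 69 + 33 = 102)
N = 286 (N = (167 + 102) + 17 = 269 + 17 = 286)
c = -757 (c = 6 + (-477 - 1*286) = 6 + (-477 - 286) = 6 - 763 = -757)
b(g) = -2 + g
c*b(6) = -757*(-2 + 6) = -757*4 = -3028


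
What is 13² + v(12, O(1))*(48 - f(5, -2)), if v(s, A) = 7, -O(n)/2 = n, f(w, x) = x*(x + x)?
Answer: 449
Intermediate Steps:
f(w, x) = 2*x² (f(w, x) = x*(2*x) = 2*x²)
O(n) = -2*n
13² + v(12, O(1))*(48 - f(5, -2)) = 13² + 7*(48 - 2*(-2)²) = 169 + 7*(48 - 2*4) = 169 + 7*(48 - 1*8) = 169 + 7*(48 - 8) = 169 + 7*40 = 169 + 280 = 449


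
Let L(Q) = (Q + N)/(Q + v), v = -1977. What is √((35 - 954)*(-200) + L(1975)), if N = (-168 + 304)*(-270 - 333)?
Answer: 3*√99474/2 ≈ 473.09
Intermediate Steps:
N = -82008 (N = 136*(-603) = -82008)
L(Q) = (-82008 + Q)/(-1977 + Q) (L(Q) = (Q - 82008)/(Q - 1977) = (-82008 + Q)/(-1977 + Q))
√((35 - 954)*(-200) + L(1975)) = √((35 - 954)*(-200) + (-82008 + 1975)/(-1977 + 1975)) = √(-919*(-200) - 80033/(-2)) = √(183800 - ½*(-80033)) = √(183800 + 80033/2) = √(447633/2) = 3*√99474/2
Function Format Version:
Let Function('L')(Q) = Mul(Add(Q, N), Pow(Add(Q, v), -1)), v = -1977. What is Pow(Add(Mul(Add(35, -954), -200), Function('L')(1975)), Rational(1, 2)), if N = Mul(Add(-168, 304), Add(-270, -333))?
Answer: Mul(Rational(3, 2), Pow(99474, Rational(1, 2))) ≈ 473.09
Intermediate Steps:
N = -82008 (N = Mul(136, -603) = -82008)
Function('L')(Q) = Mul(Pow(Add(-1977, Q), -1), Add(-82008, Q)) (Function('L')(Q) = Mul(Add(Q, -82008), Pow(Add(Q, -1977), -1)) = Mul(Add(-82008, Q), Pow(Add(-1977, Q), -1)) = Mul(Pow(Add(-1977, Q), -1), Add(-82008, Q)))
Pow(Add(Mul(Add(35, -954), -200), Function('L')(1975)), Rational(1, 2)) = Pow(Add(Mul(Add(35, -954), -200), Mul(Pow(Add(-1977, 1975), -1), Add(-82008, 1975))), Rational(1, 2)) = Pow(Add(Mul(-919, -200), Mul(Pow(-2, -1), -80033)), Rational(1, 2)) = Pow(Add(183800, Mul(Rational(-1, 2), -80033)), Rational(1, 2)) = Pow(Add(183800, Rational(80033, 2)), Rational(1, 2)) = Pow(Rational(447633, 2), Rational(1, 2)) = Mul(Rational(3, 2), Pow(99474, Rational(1, 2)))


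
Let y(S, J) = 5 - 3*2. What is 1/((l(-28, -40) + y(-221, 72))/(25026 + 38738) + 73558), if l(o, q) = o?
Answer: 63764/4690352283 ≈ 1.3595e-5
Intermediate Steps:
y(S, J) = -1 (y(S, J) = 5 - 6 = -1)
1/((l(-28, -40) + y(-221, 72))/(25026 + 38738) + 73558) = 1/((-28 - 1)/(25026 + 38738) + 73558) = 1/(-29/63764 + 73558) = 1/(4690352283/63764) = 63764/4690352283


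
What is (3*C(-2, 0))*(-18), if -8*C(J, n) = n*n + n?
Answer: 0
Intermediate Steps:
C(J, n) = -n/8 - n²/8 (C(J, n) = -(n*n + n)/8 = -(n² + n)/8 = -(n + n²)/8 = -n/8 - n²/8)
(3*C(-2, 0))*(-18) = (3*(-⅛*0*(1 + 0)))*(-18) = (3*(-⅛*0*1))*(-18) = (3*0)*(-18) = 0*(-18) = 0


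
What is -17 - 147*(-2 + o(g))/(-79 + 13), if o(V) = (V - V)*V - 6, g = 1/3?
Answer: -383/11 ≈ -34.818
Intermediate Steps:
g = ⅓ ≈ 0.33333
o(V) = -6 (o(V) = 0*V - 6 = 0 - 6 = -6)
-17 - 147*(-2 + o(g))/(-79 + 13) = -17 - 147*(-2 - 6)/(-79 + 13) = -17 - (-1176)/(-66) = -17 - (-1176)*(-1)/66 = -17 - 147*4/33 = -17 - 196/11 = -383/11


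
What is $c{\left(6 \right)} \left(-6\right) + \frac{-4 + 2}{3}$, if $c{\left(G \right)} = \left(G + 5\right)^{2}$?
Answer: $- \frac{2180}{3} \approx -726.67$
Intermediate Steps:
$c{\left(G \right)} = \left(5 + G\right)^{2}$
$c{\left(6 \right)} \left(-6\right) + \frac{-4 + 2}{3} = \left(5 + 6\right)^{2} \left(-6\right) + \frac{-4 + 2}{3} = 11^{2} \left(-6\right) - \frac{2}{3} = 121 \left(-6\right) - \frac{2}{3} = -726 - \frac{2}{3} = - \frac{2180}{3}$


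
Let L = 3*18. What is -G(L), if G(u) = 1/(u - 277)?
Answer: 1/223 ≈ 0.0044843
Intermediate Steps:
L = 54
G(u) = 1/(-277 + u)
-G(L) = -1/(-277 + 54) = -1/(-223) = -1*(-1/223) = 1/223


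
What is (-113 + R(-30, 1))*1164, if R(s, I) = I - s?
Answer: -95448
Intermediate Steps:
(-113 + R(-30, 1))*1164 = (-113 + (1 - 1*(-30)))*1164 = (-113 + (1 + 30))*1164 = (-113 + 31)*1164 = -82*1164 = -95448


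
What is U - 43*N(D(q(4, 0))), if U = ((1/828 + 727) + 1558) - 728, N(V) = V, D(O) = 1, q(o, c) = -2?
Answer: 1253593/828 ≈ 1514.0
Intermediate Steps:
U = 1289197/828 (U = ((1/828 + 727) + 1558) - 728 = (601957/828 + 1558) - 728 = 1891981/828 - 728 = 1289197/828 ≈ 1557.0)
U - 43*N(D(q(4, 0))) = 1289197/828 - 43 = 1253593/828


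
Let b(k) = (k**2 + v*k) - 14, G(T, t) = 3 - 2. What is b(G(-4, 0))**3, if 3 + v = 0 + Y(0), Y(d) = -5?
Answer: -9261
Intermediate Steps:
v = -8 (v = -3 + (0 - 5) = -3 - 5 = -8)
G(T, t) = 1
b(k) = -14 + k**2 - 8*k (b(k) = (k**2 - 8*k) - 14 = -14 + k**2 - 8*k)
b(G(-4, 0))**3 = (-14 + 1**2 - 8*1)**3 = (-14 + 1 - 8)**3 = (-21)**3 = -9261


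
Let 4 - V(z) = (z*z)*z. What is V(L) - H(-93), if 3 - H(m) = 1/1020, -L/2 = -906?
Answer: -6068407713539/1020 ≈ -5.9494e+9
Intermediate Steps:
L = 1812 (L = -2*(-906) = 1812)
V(z) = 4 - z³ (V(z) = 4 - z*z*z = 4 - z²*z = 4 - z³)
H(m) = 3059/1020 (H(m) = 3 - 1/1020 = 3059/1020)
V(L) - H(-93) = (4 - 1*1812³) - 1*3059/1020 = (4 - 1*5949419328) - 3059/1020 = (4 - 5949419328) - 3059/1020 = -5949419324 - 3059/1020 = -6068407713539/1020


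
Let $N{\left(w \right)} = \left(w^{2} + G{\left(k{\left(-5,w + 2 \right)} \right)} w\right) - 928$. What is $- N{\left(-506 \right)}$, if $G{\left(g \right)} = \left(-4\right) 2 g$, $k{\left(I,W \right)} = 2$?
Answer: $-263204$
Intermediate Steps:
$G{\left(g \right)} = - 8 g$
$N{\left(w \right)} = -928 + w^{2} - 16 w$ ($N{\left(w \right)} = \left(w^{2} + \left(-8\right) 2 w\right) - 928 = \left(w^{2} - 16 w\right) - 928 = -928 + w^{2} - 16 w$)
$- N{\left(-506 \right)} = - (-928 + \left(-506\right)^{2} - -8096) = - (-928 + 256036 + 8096) = \left(-1\right) 263204 = -263204$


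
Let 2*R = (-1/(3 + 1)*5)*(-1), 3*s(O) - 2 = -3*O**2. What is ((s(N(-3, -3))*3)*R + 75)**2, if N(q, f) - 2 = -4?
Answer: 75625/16 ≈ 4726.6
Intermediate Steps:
N(q, f) = -2 (N(q, f) = 2 - 4 = -2)
s(O) = 2/3 - O**2 (s(O) = 2/3 + (-3*O**2)/3 = 2/3 - O**2)
R = 5/8 (R = ((-1/(3 + 1)*5)*(-1))/2 = ((-1/4*5)*(-1))/2 = ((-1*1/4*5)*(-1))/2 = (-1/4*5*(-1))/2 = (-5/4*(-1))/2 = (1/2)*(5/4) = 5/8 ≈ 0.62500)
((s(N(-3, -3))*3)*R + 75)**2 = (((2/3 - 1*(-2)**2)*3)*(5/8) + 75)**2 = (((2/3 - 1*4)*3)*(5/8) + 75)**2 = (((2/3 - 4)*3)*(5/8) + 75)**2 = (-10/3*3*(5/8) + 75)**2 = (-10*5/8 + 75)**2 = (-25/4 + 75)**2 = (275/4)**2 = 75625/16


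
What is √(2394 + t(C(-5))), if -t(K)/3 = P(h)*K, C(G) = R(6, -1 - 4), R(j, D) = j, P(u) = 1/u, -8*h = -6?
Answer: √2370 ≈ 48.683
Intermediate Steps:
h = ¾ (h = -⅛*(-6) = ¾ ≈ 0.75000)
P(u) = 1/u
C(G) = 6
t(K) = -4*K (t(K) = -3*K/¾ = -4*K)
√(2394 + t(C(-5))) = √(2394 - 4*6) = √(2394 - 24) = √2370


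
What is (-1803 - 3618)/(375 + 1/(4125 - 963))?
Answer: -17141202/1185751 ≈ -14.456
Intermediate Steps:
(-1803 - 3618)/(375 + 1/(4125 - 963)) = -5421/(375 + 1/3162) = -5421/1185751/3162 = -5421*3162/1185751 = -17141202/1185751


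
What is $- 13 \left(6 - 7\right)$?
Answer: $13$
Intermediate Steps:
$- 13 \left(6 - 7\right) = \left(-13\right) \left(-1\right) = 13$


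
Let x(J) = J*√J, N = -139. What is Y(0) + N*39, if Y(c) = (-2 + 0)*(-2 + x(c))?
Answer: -5417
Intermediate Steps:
x(J) = J^(3/2)
Y(c) = 4 - 2*c^(3/2) (Y(c) = (-2 + 0)*(-2 + c^(3/2)) = -2*(-2 + c^(3/2)) = 4 - 2*c^(3/2))
Y(0) + N*39 = (4 - 2*0^(3/2)) - 139*39 = (4 - 2*0) - 5421 = (4 + 0) - 5421 = 4 - 5421 = -5417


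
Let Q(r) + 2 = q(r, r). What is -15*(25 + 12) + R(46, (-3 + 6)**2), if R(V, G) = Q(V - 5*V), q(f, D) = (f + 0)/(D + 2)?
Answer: -50595/91 ≈ -555.99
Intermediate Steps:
q(f, D) = f/(2 + D)
Q(r) = -2 + r/(2 + r)
R(V, G) = (-4 + 4*V)/(2 - 4*V) (R(V, G) = (-4 - (V - 5*V))/(2 + (V - 5*V)) = (-4 - (-4)*V)/(2 - 4*V) = (-4 + 4*V)/(2 - 4*V))
-15*(25 + 12) + R(46, (-3 + 6)**2) = -15*(25 + 12) + 2*(1 - 1*46)/(-1 + 2*46) = -15*37 + 2*(1 - 46)/(-1 + 92) = -555 + 2*(-45)/91 = -555 + 2*(1/91)*(-45) = -555 - 90/91 = -50595/91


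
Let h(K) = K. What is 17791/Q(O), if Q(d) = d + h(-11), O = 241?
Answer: 17791/230 ≈ 77.352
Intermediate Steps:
Q(d) = -11 + d (Q(d) = d - 11 = -11 + d)
17791/Q(O) = 17791/(-11 + 241) = 17791/230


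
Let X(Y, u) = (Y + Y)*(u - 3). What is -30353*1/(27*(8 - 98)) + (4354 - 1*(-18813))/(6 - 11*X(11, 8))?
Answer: -9875399/1462860 ≈ -6.7507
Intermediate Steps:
X(Y, u) = 2*Y*(-3 + u) (X(Y, u) = (2*Y)*(-3 + u) = 2*Y*(-3 + u))
-30353*1/(27*(8 - 98)) + (4354 - 1*(-18813))/(6 - 11*X(11, 8)) = -30353*1/(27*(8 - 98)) + (4354 - 1*(-18813))/(6 - 22*11*(-3 + 8)) = -30353/((-90*27)) + (4354 + 18813)/(6 - 22*11*5) = -30353/(-2430) + 23167/(6 - 11*110) = -30353*(-1/2430) + 23167/(6 - 1210) = 30353/2430 + 23167/(-1204) = 30353/2430 + 23167*(-1/1204) = 30353/2430 - 23167/1204 = -9875399/1462860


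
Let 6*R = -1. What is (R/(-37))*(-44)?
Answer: -22/111 ≈ -0.19820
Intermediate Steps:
R = -⅙ (R = (⅙)*(-1) = -⅙ ≈ -0.16667)
(R/(-37))*(-44) = -⅙/(-37)*(-44) = -⅙*(-1/37)*(-44) = (1/222)*(-44) = -22/111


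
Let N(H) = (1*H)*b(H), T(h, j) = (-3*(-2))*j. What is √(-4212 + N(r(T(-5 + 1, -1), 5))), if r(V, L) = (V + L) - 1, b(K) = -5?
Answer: I*√4202 ≈ 64.823*I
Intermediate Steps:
T(h, j) = 6*j
r(V, L) = -1 + L + V (r(V, L) = (L + V) - 1 = -1 + L + V)
N(H) = -5*H (N(H) = (1*H)*(-5) = H*(-5) = -5*H)
√(-4212 + N(r(T(-5 + 1, -1), 5))) = √(-4212 - 5*(-1 + 5 + 6*(-1))) = √(-4212 - 5*(-1 + 5 - 6)) = √(-4212 - 5*(-2)) = √(-4212 + 10) = √(-4202) = I*√4202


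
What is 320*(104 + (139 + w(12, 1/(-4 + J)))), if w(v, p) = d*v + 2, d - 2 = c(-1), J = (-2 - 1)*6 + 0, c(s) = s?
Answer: 82240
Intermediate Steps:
J = -18 (J = -3*6 + 0 = -18 + 0 = -18)
d = 1 (d = 2 - 1 = 1)
w(v, p) = 2 + v (w(v, p) = 1*v + 2 = v + 2 = 2 + v)
320*(104 + (139 + w(12, 1/(-4 + J)))) = 320*(104 + (139 + (2 + 12))) = 320*(104 + (139 + 14)) = 320*(104 + 153) = 320*257 = 82240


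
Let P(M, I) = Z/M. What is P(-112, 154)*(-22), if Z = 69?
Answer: 759/56 ≈ 13.554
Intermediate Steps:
P(M, I) = 69/M
P(-112, 154)*(-22) = (69/(-112))*(-22) = (69*(-1/112))*(-22) = -69/112*(-22) = 759/56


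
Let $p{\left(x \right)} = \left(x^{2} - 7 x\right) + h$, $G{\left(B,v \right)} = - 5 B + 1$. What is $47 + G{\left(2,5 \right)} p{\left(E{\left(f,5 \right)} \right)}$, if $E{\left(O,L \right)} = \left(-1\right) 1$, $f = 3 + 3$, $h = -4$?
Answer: $11$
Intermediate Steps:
$G{\left(B,v \right)} = 1 - 5 B$
$f = 6$
$E{\left(O,L \right)} = -1$
$p{\left(x \right)} = -4 + x^{2} - 7 x$ ($p{\left(x \right)} = \left(x^{2} - 7 x\right) - 4 = -4 + x^{2} - 7 x$)
$47 + G{\left(2,5 \right)} p{\left(E{\left(f,5 \right)} \right)} = 47 + \left(1 - 10\right) \left(-4 + \left(-1\right)^{2} - -7\right) = 47 + \left(1 - 10\right) \left(-4 + 1 + 7\right) = 47 - 36 = 11$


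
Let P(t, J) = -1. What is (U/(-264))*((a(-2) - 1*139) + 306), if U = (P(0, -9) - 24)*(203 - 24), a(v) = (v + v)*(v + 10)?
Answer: 201375/88 ≈ 2288.4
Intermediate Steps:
a(v) = 2*v*(10 + v) (a(v) = (2*v)*(10 + v) = 2*v*(10 + v))
U = -4475 (U = (-1 - 24)*(203 - 24) = -25*179 = -4475)
(U/(-264))*((a(-2) - 1*139) + 306) = (-4475/(-264))*((2*(-2)*(10 - 2) - 1*139) + 306) = (-4475*(-1/264))*((2*(-2)*8 - 139) + 306) = 4475*((-32 - 139) + 306)/264 = 4475*(-171 + 306)/264 = (4475/264)*135 = 201375/88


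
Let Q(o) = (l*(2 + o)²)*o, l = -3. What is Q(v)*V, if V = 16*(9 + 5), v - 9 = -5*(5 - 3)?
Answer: 672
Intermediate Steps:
v = -1 (v = 9 - 5*(5 - 3) = 9 - 5*2 = 9 - 10 = -1)
Q(o) = -3*o*(2 + o)² (Q(o) = (-3*(2 + o)²)*o = -3*o*(2 + o)²)
V = 224 (V = 16*14 = 224)
Q(v)*V = -3*(-1)*(2 - 1)²*224 = -3*(-1)*1²*224 = -3*(-1)*1*224 = 3*224 = 672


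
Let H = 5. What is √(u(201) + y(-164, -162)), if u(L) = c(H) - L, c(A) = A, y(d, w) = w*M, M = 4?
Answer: 2*I*√211 ≈ 29.052*I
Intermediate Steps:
y(d, w) = 4*w (y(d, w) = w*4 = 4*w)
u(L) = 5 - L
√(u(201) + y(-164, -162)) = √((5 - 1*201) + 4*(-162)) = √((5 - 201) - 648) = √(-196 - 648) = √(-844) = 2*I*√211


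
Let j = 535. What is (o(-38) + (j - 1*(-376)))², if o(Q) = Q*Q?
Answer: 5546025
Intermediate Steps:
o(Q) = Q²
(o(-38) + (j - 1*(-376)))² = ((-38)² + (535 - 1*(-376)))² = (1444 + (535 + 376))² = (1444 + 911)² = 2355² = 5546025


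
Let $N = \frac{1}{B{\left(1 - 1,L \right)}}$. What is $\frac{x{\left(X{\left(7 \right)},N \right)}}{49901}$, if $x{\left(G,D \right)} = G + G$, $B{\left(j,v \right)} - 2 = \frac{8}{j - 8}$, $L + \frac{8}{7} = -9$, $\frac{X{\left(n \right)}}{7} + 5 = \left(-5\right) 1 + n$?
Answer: $- \frac{42}{49901} \approx -0.00084167$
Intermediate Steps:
$X{\left(n \right)} = -70 + 7 n$ ($X{\left(n \right)} = -35 + 7 \left(\left(-5\right) 1 + n\right) = -35 + 7 \left(-5 + n\right) = -35 + \left(-35 + 7 n\right) = -70 + 7 n$)
$L = - \frac{71}{7}$ ($L = - \frac{8}{7} - 9 = - \frac{71}{7} \approx -10.143$)
$B{\left(j,v \right)} = 2 + \frac{8}{-8 + j}$ ($B{\left(j,v \right)} = 2 + \frac{8}{j - 8} = 2 + \frac{8}{-8 + j}$)
$N = 1$ ($N = \frac{1}{2 \frac{1}{-8 + \left(1 - 1\right)} \left(-4 + \left(1 - 1\right)\right)} = \frac{1}{2 \frac{1}{-8 + 0} \left(-4 + 0\right)} = \frac{1}{2 \frac{1}{-8} \left(-4\right)} = \frac{1}{2 \left(- \frac{1}{8}\right) \left(-4\right)} = 1^{-1} = 1$)
$x{\left(G,D \right)} = 2 G$
$\frac{x{\left(X{\left(7 \right)},N \right)}}{49901} = \frac{2 \left(-70 + 7 \cdot 7\right)}{49901} = 2 \left(-70 + 49\right) \frac{1}{49901} = 2 \left(-21\right) \frac{1}{49901} = \left(-42\right) \frac{1}{49901} = - \frac{42}{49901}$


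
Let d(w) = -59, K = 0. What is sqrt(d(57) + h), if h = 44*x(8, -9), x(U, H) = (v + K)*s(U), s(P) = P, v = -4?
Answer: 3*I*sqrt(163) ≈ 38.301*I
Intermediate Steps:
x(U, H) = -4*U (x(U, H) = (-4 + 0)*U = -4*U)
h = -1408 (h = 44*(-4*8) = 44*(-32) = -1408)
sqrt(d(57) + h) = sqrt(-59 - 1408) = sqrt(-1467) = 3*I*sqrt(163)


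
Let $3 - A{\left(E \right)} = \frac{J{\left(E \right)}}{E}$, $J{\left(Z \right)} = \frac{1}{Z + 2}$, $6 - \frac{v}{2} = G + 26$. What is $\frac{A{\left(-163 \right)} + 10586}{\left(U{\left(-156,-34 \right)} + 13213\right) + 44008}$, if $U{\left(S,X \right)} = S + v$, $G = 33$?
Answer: $\frac{277887126}{1494775037} \approx 0.18591$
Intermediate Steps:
$v = -106$ ($v = 12 - 2 \left(33 + 26\right) = 12 - 118 = -106$)
$U{\left(S,X \right)} = -106 + S$ ($U{\left(S,X \right)} = S - 106 = -106 + S$)
$J{\left(Z \right)} = \frac{1}{2 + Z}$
$A{\left(E \right)} = 3 - \frac{1}{E \left(2 + E\right)}$ ($A{\left(E \right)} = 3 - \frac{1}{\left(2 + E\right) E} = 3 - \frac{1}{E \left(2 + E\right)}$)
$\frac{A{\left(-163 \right)} + 10586}{\left(U{\left(-156,-34 \right)} + 13213\right) + 44008} = \frac{\left(3 - \frac{1}{\left(-163\right) \left(2 - 163\right)}\right) + 10586}{\left(\left(-106 - 156\right) + 13213\right) + 44008} = \frac{\left(3 - - \frac{1}{163 \left(-161\right)}\right) + 10586}{\left(-262 + 13213\right) + 44008} = \frac{\left(3 - \left(- \frac{1}{163}\right) \left(- \frac{1}{161}\right)\right) + 10586}{12951 + 44008} = \frac{\left(3 - \frac{1}{26243}\right) + 10586}{56959} = \left(\frac{78728}{26243} + 10586\right) \frac{1}{56959} = \frac{277887126}{26243} \cdot \frac{1}{56959} = \frac{277887126}{1494775037}$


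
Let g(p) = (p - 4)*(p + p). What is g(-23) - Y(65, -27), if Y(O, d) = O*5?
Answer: 917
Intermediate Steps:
g(p) = 2*p*(-4 + p) (g(p) = (-4 + p)*(2*p) = 2*p*(-4 + p))
Y(O, d) = 5*O
g(-23) - Y(65, -27) = 2*(-23)*(-4 - 23) - 5*65 = 2*(-23)*(-27) - 1*325 = 1242 - 325 = 917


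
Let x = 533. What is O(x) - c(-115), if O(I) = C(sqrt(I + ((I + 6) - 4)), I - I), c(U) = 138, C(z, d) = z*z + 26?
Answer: 956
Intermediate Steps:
C(z, d) = 26 + z**2 (C(z, d) = z**2 + 26 = 26 + z**2)
O(I) = 28 + 2*I (O(I) = 26 + (sqrt(I + ((I + 6) - 4)))**2 = 26 + (sqrt(I + ((6 + I) - 4)))**2 = 26 + (sqrt(I + (2 + I)))**2 = 26 + (sqrt(2 + 2*I))**2 = 26 + (2 + 2*I) = 28 + 2*I)
O(x) - c(-115) = (28 + 2*533) - 1*138 = (28 + 1066) - 138 = 1094 - 138 = 956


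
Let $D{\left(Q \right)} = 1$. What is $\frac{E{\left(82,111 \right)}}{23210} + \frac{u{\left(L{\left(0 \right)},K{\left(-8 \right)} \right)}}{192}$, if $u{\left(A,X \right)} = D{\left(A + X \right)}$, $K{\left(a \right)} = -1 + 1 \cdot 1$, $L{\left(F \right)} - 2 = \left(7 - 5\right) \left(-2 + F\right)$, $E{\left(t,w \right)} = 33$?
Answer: $\frac{1343}{202560} \approx 0.0066301$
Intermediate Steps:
$L{\left(F \right)} = -2 + 2 F$ ($L{\left(F \right)} = 2 + \left(7 - 5\right) \left(-2 + F\right) = 2 + 2 \left(-2 + F\right) = 2 + \left(-4 + 2 F\right) = -2 + 2 F$)
$K{\left(a \right)} = 0$ ($K{\left(a \right)} = -1 + 1 = 0$)
$u{\left(A,X \right)} = 1$
$\frac{E{\left(82,111 \right)}}{23210} + \frac{u{\left(L{\left(0 \right)},K{\left(-8 \right)} \right)}}{192} = \frac{33}{23210} + 1 \cdot \frac{1}{192} = 33 \cdot \frac{1}{23210} + 1 \cdot \frac{1}{192} = \frac{3}{2110} + \frac{1}{192} = \frac{1343}{202560}$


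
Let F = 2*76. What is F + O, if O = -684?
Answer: -532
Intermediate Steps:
F = 152
F + O = 152 - 684 = -532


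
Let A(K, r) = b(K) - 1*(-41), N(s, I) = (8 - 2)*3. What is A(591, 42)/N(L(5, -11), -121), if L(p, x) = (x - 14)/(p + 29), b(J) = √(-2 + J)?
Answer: 41/18 + √589/18 ≈ 3.6261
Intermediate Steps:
L(p, x) = (-14 + x)/(29 + p)
N(s, I) = 18 (N(s, I) = 6*3 = 18)
A(K, r) = 41 + √(-2 + K) (A(K, r) = √(-2 + K) - 1*(-41) = √(-2 + K) + 41 = 41 + √(-2 + K))
A(591, 42)/N(L(5, -11), -121) = (41 + √(-2 + 591))/18 = (41 + √589)*(1/18) = 41/18 + √589/18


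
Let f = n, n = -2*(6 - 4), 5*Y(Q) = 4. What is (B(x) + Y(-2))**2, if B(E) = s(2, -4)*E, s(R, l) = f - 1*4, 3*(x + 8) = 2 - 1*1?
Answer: 868624/225 ≈ 3860.6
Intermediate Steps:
Y(Q) = 4/5 (Y(Q) = (1/5)*4 = 4/5)
x = -23/3 (x = -8 + (2 - 1*1)/3 = -8 + (2 - 1)/3 = -8 + (1/3)*1 = -8 + 1/3 = -23/3 ≈ -7.6667)
n = -4 (n = -2*2 = -4)
f = -4
s(R, l) = -8 (s(R, l) = -4 - 1*4 = -4 - 4 = -8)
B(E) = -8*E
(B(x) + Y(-2))**2 = (-8*(-23/3) + 4/5)**2 = (184/3 + 4/5)**2 = (932/15)**2 = 868624/225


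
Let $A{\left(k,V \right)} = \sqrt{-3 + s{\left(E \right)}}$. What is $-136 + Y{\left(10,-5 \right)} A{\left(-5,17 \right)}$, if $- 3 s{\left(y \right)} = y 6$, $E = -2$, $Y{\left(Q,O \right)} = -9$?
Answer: $-145$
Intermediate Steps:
$s{\left(y \right)} = - 2 y$ ($s{\left(y \right)} = - \frac{y 6}{3} = - \frac{6 y}{3} = - 2 y$)
$A{\left(k,V \right)} = 1$ ($A{\left(k,V \right)} = \sqrt{-3 - -4} = \sqrt{-3 + 4} = \sqrt{1} = 1$)
$-136 + Y{\left(10,-5 \right)} A{\left(-5,17 \right)} = -136 - 9 = -145$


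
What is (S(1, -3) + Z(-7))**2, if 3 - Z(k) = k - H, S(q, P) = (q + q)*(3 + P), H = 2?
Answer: 144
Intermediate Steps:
S(q, P) = 2*q*(3 + P) (S(q, P) = (2*q)*(3 + P) = 2*q*(3 + P))
Z(k) = 5 - k (Z(k) = 3 - (k - 1*2) = 3 - (k - 2) = 3 - (-2 + k) = 3 + (2 - k) = 5 - k)
(S(1, -3) + Z(-7))**2 = (2*1*(3 - 3) + (5 - 1*(-7)))**2 = (2*1*0 + (5 + 7))**2 = (0 + 12)**2 = 12**2 = 144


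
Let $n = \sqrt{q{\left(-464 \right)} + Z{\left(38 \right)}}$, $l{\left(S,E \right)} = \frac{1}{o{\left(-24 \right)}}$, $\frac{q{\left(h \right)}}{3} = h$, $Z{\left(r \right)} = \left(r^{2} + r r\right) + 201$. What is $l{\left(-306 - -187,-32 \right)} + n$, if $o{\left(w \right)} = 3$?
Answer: $\frac{1}{3} + \sqrt{1697} \approx 41.528$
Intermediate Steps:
$Z{\left(r \right)} = 201 + 2 r^{2}$ ($Z{\left(r \right)} = \left(r^{2} + r^{2}\right) + 201 = 2 r^{2} + 201 = 201 + 2 r^{2}$)
$q{\left(h \right)} = 3 h$
$l{\left(S,E \right)} = \frac{1}{3}$
$n = \sqrt{1697}$ ($n = \sqrt{3 \left(-464\right) + \left(201 + 2 \cdot 38^{2}\right)} = \sqrt{-1392 + \left(201 + 2 \cdot 1444\right)} = \sqrt{-1392 + \left(201 + 2888\right)} = \sqrt{-1392 + 3089} = \sqrt{1697} \approx 41.195$)
$l{\left(-306 - -187,-32 \right)} + n = \frac{1}{3} + \sqrt{1697}$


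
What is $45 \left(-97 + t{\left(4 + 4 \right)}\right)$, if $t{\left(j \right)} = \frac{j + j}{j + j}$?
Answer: $-4320$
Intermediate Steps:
$t{\left(j \right)} = 1$ ($t{\left(j \right)} = \frac{2 j}{2 j} = 2 j \frac{1}{2 j} = 1$)
$45 \left(-97 + t{\left(4 + 4 \right)}\right) = 45 \left(-97 + 1\right) = 45 \left(-96\right) = -4320$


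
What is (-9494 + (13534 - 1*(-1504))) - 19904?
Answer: -14360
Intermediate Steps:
(-9494 + (13534 - 1*(-1504))) - 19904 = (-9494 + (13534 + 1504)) - 19904 = (-9494 + 15038) - 19904 = 5544 - 19904 = -14360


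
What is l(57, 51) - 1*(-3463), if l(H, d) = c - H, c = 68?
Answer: 3474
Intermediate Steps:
l(H, d) = 68 - H
l(57, 51) - 1*(-3463) = (68 - 1*57) - 1*(-3463) = (68 - 57) + 3463 = 11 + 3463 = 3474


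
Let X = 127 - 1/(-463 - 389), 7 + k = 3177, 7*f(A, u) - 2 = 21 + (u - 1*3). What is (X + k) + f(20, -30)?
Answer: 19654795/5964 ≈ 3295.6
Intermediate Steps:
f(A, u) = 20/7 + u/7 (f(A, u) = 2/7 + (21 + (u - 1*3))/7 = 2/7 + (21 + (u - 3))/7 = 2/7 + (21 + (-3 + u))/7 = 2/7 + (18 + u)/7 = 2/7 + (18/7 + u/7) = 20/7 + u/7)
k = 3170 (k = -7 + 3177 = 3170)
X = 108205/852 (X = 127 - 1/(-852) = 127 - 1*(-1/852) = 127 + 1/852 = 108205/852 ≈ 127.00)
(X + k) + f(20, -30) = (108205/852 + 3170) + (20/7 + (⅐)*(-30)) = 2809045/852 + (20/7 - 30/7) = 2809045/852 - 10/7 = 19654795/5964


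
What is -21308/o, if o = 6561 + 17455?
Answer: -5327/6004 ≈ -0.88724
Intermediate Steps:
o = 24016
-21308/o = -21308/24016 = -21308*1/24016 = -5327/6004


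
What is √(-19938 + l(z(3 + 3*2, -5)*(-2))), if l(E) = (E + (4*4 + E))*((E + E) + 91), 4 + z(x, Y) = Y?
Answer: I*√13334 ≈ 115.47*I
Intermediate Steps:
z(x, Y) = -4 + Y
l(E) = (16 + 2*E)*(91 + 2*E) (l(E) = (E + (16 + E))*(2*E + 91) = (16 + 2*E)*(91 + 2*E))
√(-19938 + l(z(3 + 3*2, -5)*(-2))) = √(-19938 + (1456 + 4*((-4 - 5)*(-2))² + 214*((-4 - 5)*(-2)))) = √(-19938 + (1456 + 4*(-9*(-2))² + 214*(-9*(-2)))) = √(-19938 + (1456 + 4*18² + 214*18)) = √(-19938 + (1456 + 4*324 + 3852)) = √(-19938 + (1456 + 1296 + 3852)) = √(-19938 + 6604) = √(-13334) = I*√13334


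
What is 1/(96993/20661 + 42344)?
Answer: 6887/291655459 ≈ 2.3613e-5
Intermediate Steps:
1/(96993/20661 + 42344) = 1/(96993*(1/20661) + 42344) = 1/(32331/6887 + 42344) = 1/(291655459/6887) = 6887/291655459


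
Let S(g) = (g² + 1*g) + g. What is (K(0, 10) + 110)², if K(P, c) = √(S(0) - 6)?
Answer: (110 + I*√6)² ≈ 12094.0 + 538.89*I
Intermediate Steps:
S(g) = g² + 2*g (S(g) = (g² + g) + g = (g + g²) + g = g² + 2*g)
K(P, c) = I*√6 (K(P, c) = √(0*(2 + 0) - 6) = √(0*2 - 6) = √(0 - 6) = √(-6) = I*√6)
(K(0, 10) + 110)² = (I*√6 + 110)² = (110 + I*√6)²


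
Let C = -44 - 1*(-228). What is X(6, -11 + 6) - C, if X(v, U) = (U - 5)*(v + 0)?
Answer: -244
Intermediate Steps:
C = 184 (C = -44 + 228 = 184)
X(v, U) = v*(-5 + U) (X(v, U) = (-5 + U)*v = v*(-5 + U))
X(6, -11 + 6) - C = 6*(-5 + (-11 + 6)) - 1*184 = 6*(-5 - 5) - 184 = 6*(-10) - 184 = -60 - 184 = -244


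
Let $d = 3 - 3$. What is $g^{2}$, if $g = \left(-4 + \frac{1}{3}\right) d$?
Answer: $0$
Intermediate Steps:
$d = 0$ ($d = 3 - 3 = 0$)
$g = 0$ ($g = \left(-4 + \frac{1}{3}\right) 0 = \left(- \frac{11}{3}\right) 0 = 0$)
$g^{2} = 0^{2} = 0$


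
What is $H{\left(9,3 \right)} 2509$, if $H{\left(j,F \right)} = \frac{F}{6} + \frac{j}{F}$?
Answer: $\frac{17563}{2} \approx 8781.5$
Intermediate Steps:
$H{\left(j,F \right)} = \frac{F}{6} + \frac{j}{F}$ ($H{\left(j,F \right)} = F \frac{1}{6} + \frac{j}{F} = \frac{F}{6} + \frac{j}{F}$)
$H{\left(9,3 \right)} 2509 = \left(\frac{1}{6} \cdot 3 + \frac{9}{3}\right) 2509 = \left(\frac{1}{2} + 9 \cdot \frac{1}{3}\right) 2509 = \left(\frac{1}{2} + 3\right) 2509 = \frac{7}{2} \cdot 2509 = \frac{17563}{2}$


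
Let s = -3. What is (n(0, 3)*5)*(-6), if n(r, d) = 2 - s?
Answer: -150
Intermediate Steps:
n(r, d) = 5 (n(r, d) = 2 - 1*(-3) = 2 + 3 = 5)
(n(0, 3)*5)*(-6) = (5*5)*(-6) = 25*(-6) = -150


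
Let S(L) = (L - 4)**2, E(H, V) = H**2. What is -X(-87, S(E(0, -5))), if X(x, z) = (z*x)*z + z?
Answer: 22256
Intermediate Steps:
S(L) = (-4 + L)**2
X(x, z) = z + x*z**2 (X(x, z) = (x*z)*z + z = x*z**2 + z = z + x*z**2)
-X(-87, S(E(0, -5))) = -(-4 + 0**2)**2*(1 - 87*(-4 + 0**2)**2) = -(-4 + 0)**2*(1 - 87*(-4 + 0)**2) = -(-4)**2*(1 - 87*(-4)**2) = -16*(1 - 87*16) = -16*(1 - 1392) = -16*(-1391) = -1*(-22256) = 22256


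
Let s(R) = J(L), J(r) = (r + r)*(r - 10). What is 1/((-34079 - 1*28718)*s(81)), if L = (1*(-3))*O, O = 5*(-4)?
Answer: -1/376782000 ≈ -2.6541e-9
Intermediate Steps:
O = -20
L = 60 (L = (1*(-3))*(-20) = -3*(-20) = 60)
J(r) = 2*r*(-10 + r) (J(r) = (2*r)*(-10 + r) = 2*r*(-10 + r))
s(R) = 6000 (s(R) = 2*60*(-10 + 60) = 2*60*50 = 6000)
1/((-34079 - 1*28718)*s(81)) = 1/(-34079 - 1*28718*6000) = (1/6000)/(-34079 - 28718) = (1/6000)/(-62797) = -1/62797*1/6000 = -1/376782000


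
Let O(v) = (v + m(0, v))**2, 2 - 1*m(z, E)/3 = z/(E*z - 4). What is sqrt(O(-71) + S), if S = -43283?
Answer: I*sqrt(39058) ≈ 197.63*I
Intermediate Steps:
m(z, E) = 6 - 3*z/(-4 + E*z) (m(z, E) = 6 - 3*z/(E*z - 4) = 6 - 3*z/(-4 + E*z))
O(v) = (6 + v)**2 (O(v) = (v + 3*(-8 - 1*0 + 2*v*0)/(-4 + v*0))**2 = (v + 3*(-8 + 0 + 0)/(-4 + 0))**2 = (v + 3*(-8)/(-4))**2 = (v + 3*(-1/4)*(-8))**2 = (v + 6)**2 = (6 + v)**2)
sqrt(O(-71) + S) = sqrt((6 - 71)**2 - 43283) = sqrt((-65)**2 - 43283) = sqrt(4225 - 43283) = sqrt(-39058) = I*sqrt(39058)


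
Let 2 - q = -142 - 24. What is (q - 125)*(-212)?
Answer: -9116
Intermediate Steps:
q = 168 (q = 2 - (-142 - 24) = 2 - 1*(-166) = 2 + 166 = 168)
(q - 125)*(-212) = (168 - 125)*(-212) = 43*(-212) = -9116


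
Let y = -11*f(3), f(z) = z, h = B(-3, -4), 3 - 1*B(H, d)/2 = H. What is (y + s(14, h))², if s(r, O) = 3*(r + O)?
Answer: 2025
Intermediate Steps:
B(H, d) = 6 - 2*H
h = 12 (h = 6 - 2*(-3) = 6 + 6 = 12)
s(r, O) = 3*O + 3*r (s(r, O) = 3*(O + r) = 3*O + 3*r)
y = -33 (y = -11*3 = -33)
(y + s(14, h))² = (-33 + (3*12 + 3*14))² = (-33 + (36 + 42))² = (-33 + 78)² = 45² = 2025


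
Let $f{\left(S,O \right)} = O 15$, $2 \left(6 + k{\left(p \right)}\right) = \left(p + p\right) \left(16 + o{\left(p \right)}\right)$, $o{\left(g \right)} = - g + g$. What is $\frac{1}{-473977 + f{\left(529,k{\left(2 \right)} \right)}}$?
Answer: $- \frac{1}{473587} \approx -2.1115 \cdot 10^{-6}$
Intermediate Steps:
$o{\left(g \right)} = 0$
$k{\left(p \right)} = -6 + 16 p$ ($k{\left(p \right)} = -6 + \frac{\left(p + p\right) \left(16 + 0\right)}{2} = -6 + \frac{2 p 16}{2} = -6 + \frac{32 p}{2} = -6 + 16 p$)
$f{\left(S,O \right)} = 15 O$
$\frac{1}{-473977 + f{\left(529,k{\left(2 \right)} \right)}} = \frac{1}{-473977 + 15 \left(-6 + 16 \cdot 2\right)} = \frac{1}{-473977 + 15 \left(-6 + 32\right)} = \frac{1}{-473977 + 15 \cdot 26} = \frac{1}{-473977 + 390} = \frac{1}{-473587} = - \frac{1}{473587}$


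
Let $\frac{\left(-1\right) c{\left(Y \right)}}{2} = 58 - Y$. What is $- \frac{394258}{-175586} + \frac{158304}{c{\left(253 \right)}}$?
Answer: $\frac{2329143897}{5706545} \approx 408.15$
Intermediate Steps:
$c{\left(Y \right)} = -116 + 2 Y$ ($c{\left(Y \right)} = - 2 \left(58 - Y\right) = -116 + 2 Y$)
$- \frac{394258}{-175586} + \frac{158304}{c{\left(253 \right)}} = - \frac{394258}{-175586} + \frac{158304}{-116 + 2 \cdot 253} = \left(-394258\right) \left(- \frac{1}{175586}\right) + \frac{158304}{-116 + 506} = \frac{197129}{87793} + \frac{158304}{390} = \frac{197129}{87793} + 158304 \cdot \frac{1}{390} = \frac{197129}{87793} + \frac{26384}{65} = \frac{2329143897}{5706545}$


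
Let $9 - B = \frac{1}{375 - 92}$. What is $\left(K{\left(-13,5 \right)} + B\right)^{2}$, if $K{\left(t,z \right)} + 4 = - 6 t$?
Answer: $\frac{551686144}{80089} \approx 6888.4$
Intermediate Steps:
$K{\left(t,z \right)} = -4 - 6 t$
$B = \frac{2546}{283}$ ($B = 9 - \frac{1}{375 - 92} = 9 - \frac{1}{283} = \frac{2546}{283} \approx 8.9965$)
$\left(K{\left(-13,5 \right)} + B\right)^{2} = \left(\left(-4 - -78\right) + \frac{2546}{283}\right)^{2} = \left(\left(-4 + 78\right) + \frac{2546}{283}\right)^{2} = \left(74 + \frac{2546}{283}\right)^{2} = \left(\frac{23488}{283}\right)^{2} = \frac{551686144}{80089}$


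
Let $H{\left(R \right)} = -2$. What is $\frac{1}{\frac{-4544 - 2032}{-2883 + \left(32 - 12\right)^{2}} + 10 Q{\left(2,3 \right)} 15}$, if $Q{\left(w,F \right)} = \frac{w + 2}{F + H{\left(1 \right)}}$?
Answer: $\frac{2483}{1496376} \approx 0.0016593$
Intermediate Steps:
$Q{\left(w,F \right)} = \frac{2 + w}{-2 + F}$ ($Q{\left(w,F \right)} = \frac{w + 2}{F - 2} = \frac{2 + w}{-2 + F}$)
$\frac{1}{\frac{-4544 - 2032}{-2883 + \left(32 - 12\right)^{2}} + 10 Q{\left(2,3 \right)} 15} = \frac{1}{\frac{-4544 - 2032}{-2883 + \left(32 - 12\right)^{2}} + 10 \frac{2 + 2}{-2 + 3} \cdot 15} = \frac{1}{- \frac{6576}{-2883 + 20^{2}} + 10 \cdot 1^{-1} \cdot 4 \cdot 15} = \frac{1}{- \frac{6576}{-2883 + 400} + 10 \cdot 1 \cdot 4 \cdot 15} = \frac{1}{- \frac{6576}{-2483} + 10 \cdot 4 \cdot 15} = \frac{1}{\left(-6576\right) \left(- \frac{1}{2483}\right) + 40 \cdot 15} = \frac{1}{\frac{6576}{2483} + 600} = \frac{1}{\frac{1496376}{2483}} = \frac{2483}{1496376}$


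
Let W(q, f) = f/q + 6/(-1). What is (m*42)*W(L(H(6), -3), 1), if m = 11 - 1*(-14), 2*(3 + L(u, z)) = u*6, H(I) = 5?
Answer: -12425/2 ≈ -6212.5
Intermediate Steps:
L(u, z) = -3 + 3*u (L(u, z) = -3 + (u*6)/2 = -3 + (6*u)/2 = -3 + 3*u)
W(q, f) = -6 + f/q (W(q, f) = f/q + 6*(-1) = f/q - 6 = -6 + f/q)
m = 25 (m = 11 + 14 = 25)
(m*42)*W(L(H(6), -3), 1) = (25*42)*(-6 + 1/(-3 + 3*5)) = 1050*(-6 + 1/(-3 + 15)) = 1050*(-6 + 1/12) = 1050*(-71/12) = -12425/2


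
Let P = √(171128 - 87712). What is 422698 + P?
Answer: 422698 + 2*√20854 ≈ 4.2299e+5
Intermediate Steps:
P = 2*√20854 (P = √83416 = 2*√20854 ≈ 288.82)
422698 + P = 422698 + 2*√20854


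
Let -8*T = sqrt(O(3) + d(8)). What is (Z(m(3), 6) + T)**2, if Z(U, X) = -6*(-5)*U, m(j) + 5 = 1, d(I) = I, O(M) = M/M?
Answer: 927369/64 ≈ 14490.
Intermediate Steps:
O(M) = 1
m(j) = -4 (m(j) = -5 + 1 = -4)
Z(U, X) = 30*U (Z(U, X) = -(-30)*U = 30*U)
T = -3/8 (T = -sqrt(1 + 8)/8 = -sqrt(9)/8 = -1/8*3 = -3/8 ≈ -0.37500)
(Z(m(3), 6) + T)**2 = (30*(-4) - 3/8)**2 = (-120 - 3/8)**2 = (-963/8)**2 = 927369/64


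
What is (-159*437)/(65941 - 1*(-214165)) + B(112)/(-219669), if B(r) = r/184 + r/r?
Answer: -9488253239/38248754406 ≈ -0.24807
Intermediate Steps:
B(r) = 1 + r/184 (B(r) = r*(1/184) + 1 = r/184 + 1 = 1 + r/184)
(-159*437)/(65941 - 1*(-214165)) + B(112)/(-219669) = (-159*437)/(65941 - 1*(-214165)) + (1 + (1/184)*112)/(-219669) = -69483/(65941 + 214165) + (1 + 14/23)*(-1/219669) = -69483/280106 + (37/23)*(-1/219669) = -69483*1/280106 - 1/136551 = -69483/280106 - 1/136551 = -9488253239/38248754406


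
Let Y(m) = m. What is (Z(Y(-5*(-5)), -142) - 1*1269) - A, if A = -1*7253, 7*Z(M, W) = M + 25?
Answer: 41938/7 ≈ 5991.1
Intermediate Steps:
Z(M, W) = 25/7 + M/7 (Z(M, W) = (M + 25)/7 = (25 + M)/7 = 25/7 + M/7)
A = -7253
(Z(Y(-5*(-5)), -142) - 1*1269) - A = ((25/7 + (-5*(-5))/7) - 1*1269) - 1*(-7253) = ((25/7 + (⅐)*25) - 1269) + 7253 = ((25/7 + 25/7) - 1269) + 7253 = (50/7 - 1269) + 7253 = -8833/7 + 7253 = 41938/7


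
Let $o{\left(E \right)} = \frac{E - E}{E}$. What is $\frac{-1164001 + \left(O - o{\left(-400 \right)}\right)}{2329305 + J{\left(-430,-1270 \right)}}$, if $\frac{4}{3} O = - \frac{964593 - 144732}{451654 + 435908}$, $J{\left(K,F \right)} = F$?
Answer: $- \frac{459166075759}{918344622520} \approx -0.49999$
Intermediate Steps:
$o{\left(E \right)} = 0$ ($o{\left(E \right)} = \frac{0}{E} = 0$)
$O = - \frac{273287}{394472}$ ($O = \frac{3 \left(- \frac{964593 - 144732}{451654 + 435908}\right)}{4} = \frac{3 \left(- \frac{819861}{887562}\right)}{4} = \frac{3 \left(\left(-1\right) \frac{273287}{295854}\right)}{4} = \frac{3}{4} \left(- \frac{273287}{295854}\right) = - \frac{273287}{394472} \approx -0.69279$)
$\frac{-1164001 + \left(O - o{\left(-400 \right)}\right)}{2329305 + J{\left(-430,-1270 \right)}} = \frac{-1164001 - \frac{273287}{394472}}{2329305 - 1270} = \frac{-1164001 + \left(- \frac{273287}{394472} + 0\right)}{2328035} = \left(-1164001 - \frac{273287}{394472}\right) \frac{1}{2328035} = \left(- \frac{459166075759}{394472}\right) \frac{1}{2328035} = - \frac{459166075759}{918344622520}$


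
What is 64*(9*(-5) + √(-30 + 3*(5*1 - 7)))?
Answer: -2880 + 384*I ≈ -2880.0 + 384.0*I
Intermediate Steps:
64*(9*(-5) + √(-30 + 3*(5*1 - 7))) = 64*(-45 + √(-30 + 3*(5 - 7))) = 64*(-45 + √(-30 + 3*(-2))) = 64*(-45 + √(-30 - 6)) = 64*(-45 + √(-36)) = 64*(-45 + 6*I) = -2880 + 384*I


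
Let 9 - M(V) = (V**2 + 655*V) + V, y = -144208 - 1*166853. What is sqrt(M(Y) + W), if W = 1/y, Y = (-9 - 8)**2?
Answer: I*sqrt(26424481040933277)/311061 ≈ 522.59*I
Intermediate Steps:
y = -311061 (y = -144208 - 166853 = -311061)
Y = 289 (Y = (-17)**2 = 289)
M(V) = 9 - V**2 - 656*V (M(V) = 9 - ((V**2 + 655*V) + V) = 9 - (V**2 + 656*V) = 9 + (-V**2 - 656*V) = 9 - V**2 - 656*V)
W = -1/311061 (W = 1/(-311061) = -1/311061 ≈ -3.2148e-6)
sqrt(M(Y) + W) = sqrt((9 - 1*289**2 - 656*289) - 1/311061) = sqrt((9 - 1*83521 - 189584) - 1/311061) = sqrt((9 - 83521 - 189584) - 1/311061) = sqrt(-273096 - 1/311061) = sqrt(-84949514857/311061) = I*sqrt(26424481040933277)/311061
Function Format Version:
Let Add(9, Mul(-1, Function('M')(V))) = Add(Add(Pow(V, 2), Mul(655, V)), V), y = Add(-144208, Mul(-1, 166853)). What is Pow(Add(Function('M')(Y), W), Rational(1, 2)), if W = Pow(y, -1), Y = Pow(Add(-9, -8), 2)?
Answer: Mul(Rational(1, 311061), I, Pow(26424481040933277, Rational(1, 2))) ≈ Mul(522.59, I)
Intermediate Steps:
y = -311061 (y = Add(-144208, -166853) = -311061)
Y = 289 (Y = Pow(-17, 2) = 289)
Function('M')(V) = Add(9, Mul(-1, Pow(V, 2)), Mul(-656, V)) (Function('M')(V) = Add(9, Mul(-1, Add(Add(Pow(V, 2), Mul(655, V)), V))) = Add(9, Mul(-1, Add(Pow(V, 2), Mul(656, V)))) = Add(9, Add(Mul(-1, Pow(V, 2)), Mul(-656, V))) = Add(9, Mul(-1, Pow(V, 2)), Mul(-656, V)))
W = Rational(-1, 311061) (W = Pow(-311061, -1) = Rational(-1, 311061) ≈ -3.2148e-6)
Pow(Add(Function('M')(Y), W), Rational(1, 2)) = Pow(Add(Add(9, Mul(-1, Pow(289, 2)), Mul(-656, 289)), Rational(-1, 311061)), Rational(1, 2)) = Pow(Add(Add(9, Mul(-1, 83521), -189584), Rational(-1, 311061)), Rational(1, 2)) = Pow(Add(Add(9, -83521, -189584), Rational(-1, 311061)), Rational(1, 2)) = Pow(Add(-273096, Rational(-1, 311061)), Rational(1, 2)) = Pow(Rational(-84949514857, 311061), Rational(1, 2)) = Mul(Rational(1, 311061), I, Pow(26424481040933277, Rational(1, 2)))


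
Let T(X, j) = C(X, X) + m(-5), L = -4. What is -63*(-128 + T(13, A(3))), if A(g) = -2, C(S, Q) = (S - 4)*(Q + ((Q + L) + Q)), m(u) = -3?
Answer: -11592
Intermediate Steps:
C(S, Q) = (-4 + S)*(-4 + 3*Q) (C(S, Q) = (S - 4)*(Q + ((Q - 4) + Q)) = (-4 + S)*(Q + ((-4 + Q) + Q)) = (-4 + S)*(Q + (-4 + 2*Q)) = (-4 + S)*(-4 + 3*Q))
T(X, j) = 13 - 16*X + 3*X² (T(X, j) = (16 - 12*X - 4*X + 3*X*X) - 3 = (16 - 12*X - 4*X + 3*X²) - 3 = (16 - 16*X + 3*X²) - 3 = 13 - 16*X + 3*X²)
-63*(-128 + T(13, A(3))) = -63*(-128 + (13 - 16*13 + 3*13²)) = -63*(-128 + (13 - 208 + 3*169)) = -63*(-128 + (13 - 208 + 507)) = -63*(-128 + 312) = -63*184 = -11592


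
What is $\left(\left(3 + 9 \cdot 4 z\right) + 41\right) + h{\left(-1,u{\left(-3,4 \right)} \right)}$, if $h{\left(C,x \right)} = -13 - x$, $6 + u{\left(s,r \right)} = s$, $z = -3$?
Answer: $-68$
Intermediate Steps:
$u{\left(s,r \right)} = -6 + s$
$\left(\left(3 + 9 \cdot 4 z\right) + 41\right) + h{\left(-1,u{\left(-3,4 \right)} \right)} = \left(\left(3 + 9 \cdot 4 \left(-3\right)\right) + 41\right) - 4 = \left(\left(3 + 9 \left(-12\right)\right) + 41\right) - 4 = \left(\left(3 - 108\right) + 41\right) + \left(-13 + 9\right) = \left(-105 + 41\right) - 4 = -64 - 4 = -68$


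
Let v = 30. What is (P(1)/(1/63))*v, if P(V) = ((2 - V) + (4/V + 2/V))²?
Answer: 92610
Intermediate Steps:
P(V) = (2 - V + 6/V)² (P(V) = ((2 - V) + 6/V)² = (2 - V + 6/V)²)
(P(1)/(1/63))*v = (((6 - 1*1² + 2*1)²/1²)/(1/63))*30 = ((1*(6 - 1*1 + 2)²)/(1/63))*30 = ((1*(6 - 1 + 2)²)*63)*30 = ((1*7²)*63)*30 = ((1*49)*63)*30 = (49*63)*30 = 3087*30 = 92610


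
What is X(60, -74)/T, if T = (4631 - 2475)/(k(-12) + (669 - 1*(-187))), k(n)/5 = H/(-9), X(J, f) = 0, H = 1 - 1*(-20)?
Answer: 0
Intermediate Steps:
H = 21 (H = 1 + 20 = 21)
k(n) = -35/3 (k(n) = 5*(21/(-9)) = 5*(21*(-⅑)) = 5*(-7/3) = -35/3)
T = 6468/2533 (T = (4631 - 2475)/(-35/3 + (669 - 1*(-187))) = 2156/(-35/3 + (669 + 187)) = 2156/(-35/3 + 856) = 2156/(2533/3) = 2156*(3/2533) = 6468/2533 ≈ 2.5535)
X(60, -74)/T = 0/(6468/2533) = 0*(2533/6468) = 0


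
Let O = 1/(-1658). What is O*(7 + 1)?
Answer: -4/829 ≈ -0.0048251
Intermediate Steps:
O = -1/1658 ≈ -0.00060314
O*(7 + 1) = -(7 + 1)/1658 = -1/1658*8 = -4/829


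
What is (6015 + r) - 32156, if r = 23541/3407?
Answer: -89038846/3407 ≈ -26134.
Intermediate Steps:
r = 23541/3407 (r = 23541*(1/3407) = 23541/3407 ≈ 6.9096)
(6015 + r) - 32156 = (6015 + 23541/3407) - 32156 = 20516646/3407 - 32156 = -89038846/3407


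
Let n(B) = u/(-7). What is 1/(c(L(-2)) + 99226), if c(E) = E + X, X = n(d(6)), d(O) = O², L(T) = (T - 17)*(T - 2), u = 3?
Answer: 7/695111 ≈ 1.0070e-5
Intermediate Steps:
L(T) = (-17 + T)*(-2 + T)
n(B) = -3/7 (n(B) = 3/(-7) = 3*(-⅐) = -3/7)
X = -3/7 ≈ -0.42857
c(E) = -3/7 + E (c(E) = E - 3/7 = -3/7 + E)
1/(c(L(-2)) + 99226) = 1/((-3/7 + (34 + (-2)² - 19*(-2))) + 99226) = 1/((-3/7 + (34 + 4 + 38)) + 99226) = 1/((-3/7 + 76) + 99226) = 1/(529/7 + 99226) = 1/(695111/7) = 7/695111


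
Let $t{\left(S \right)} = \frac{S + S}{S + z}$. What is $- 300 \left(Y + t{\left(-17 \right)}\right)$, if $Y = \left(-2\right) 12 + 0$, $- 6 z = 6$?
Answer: $\frac{19900}{3} \approx 6633.3$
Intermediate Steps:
$z = -1$ ($z = \left(- \frac{1}{6}\right) 6 = -1$)
$t{\left(S \right)} = \frac{2 S}{-1 + S}$ ($t{\left(S \right)} = \frac{S + S}{S - 1} = \frac{2 S}{-1 + S}$)
$Y = -24$ ($Y = -24 + 0 = -24$)
$- 300 \left(Y + t{\left(-17 \right)}\right) = - 300 \left(-24 + 2 \left(-17\right) \frac{1}{-1 - 17}\right) = - 300 \left(-24 + 2 \left(-17\right) \frac{1}{-18}\right) = - 300 \left(-24 + 2 \left(-17\right) \left(- \frac{1}{18}\right)\right) = - 300 \left(-24 + \frac{17}{9}\right) = \left(-300\right) \left(- \frac{199}{9}\right) = \frac{19900}{3}$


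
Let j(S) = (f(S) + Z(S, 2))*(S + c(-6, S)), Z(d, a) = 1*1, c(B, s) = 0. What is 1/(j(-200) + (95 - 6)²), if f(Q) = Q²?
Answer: -1/7992279 ≈ -1.2512e-7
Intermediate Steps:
Z(d, a) = 1
j(S) = S*(1 + S²) (j(S) = (S² + 1)*(S + 0) = (1 + S²)*S = S*(1 + S²))
1/(j(-200) + (95 - 6)²) = 1/((-200 + (-200)³) + (95 - 6)²) = 1/((-200 - 8000000) + 89²) = 1/(-8000200 + 7921) = 1/(-7992279) = -1/7992279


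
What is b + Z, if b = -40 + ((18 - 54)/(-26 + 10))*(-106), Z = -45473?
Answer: -91503/2 ≈ -45752.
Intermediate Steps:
b = -557/2 (b = -40 - 36/(-16)*(-106) = -40 - 36*(-1/16)*(-106) = -40 + (9/4)*(-106) = -40 - 477/2 = -557/2 ≈ -278.50)
b + Z = -557/2 - 45473 = -91503/2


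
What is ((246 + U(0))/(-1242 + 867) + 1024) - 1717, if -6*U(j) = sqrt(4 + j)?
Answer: -780362/1125 ≈ -693.66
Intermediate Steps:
U(j) = -sqrt(4 + j)/6
((246 + U(0))/(-1242 + 867) + 1024) - 1717 = ((246 - sqrt(4 + 0)/6)/(-1242 + 867) + 1024) - 1717 = ((246 - sqrt(4)/6)/(-375) + 1024) - 1717 = ((246 - 1/6*2)*(-1/375) + 1024) - 1717 = ((246 - 1/3)*(-1/375) + 1024) - 1717 = ((737/3)*(-1/375) + 1024) - 1717 = (-737/1125 + 1024) - 1717 = 1151263/1125 - 1717 = -780362/1125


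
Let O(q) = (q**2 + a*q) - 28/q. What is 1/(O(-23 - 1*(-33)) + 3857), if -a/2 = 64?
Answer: 5/13371 ≈ 0.00037394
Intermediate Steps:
a = -128 (a = -2*64 = -128)
O(q) = q**2 - 128*q - 28/q (O(q) = (q**2 - 128*q) - 28/q = q**2 - 128*q - 28/q)
1/(O(-23 - 1*(-33)) + 3857) = 1/((-28 + (-23 - 1*(-33))**2*(-128 + (-23 - 1*(-33))))/(-23 - 1*(-33)) + 3857) = 1/((-28 + (-23 + 33)**2*(-128 + (-23 + 33)))/(-23 + 33) + 3857) = 1/((-28 + 10**2*(-128 + 10))/10 + 3857) = 1/((-28 + 100*(-118))/10 + 3857) = 1/((-28 - 11800)/10 + 3857) = 1/((1/10)*(-11828) + 3857) = 1/(-5914/5 + 3857) = 1/(13371/5) = 5/13371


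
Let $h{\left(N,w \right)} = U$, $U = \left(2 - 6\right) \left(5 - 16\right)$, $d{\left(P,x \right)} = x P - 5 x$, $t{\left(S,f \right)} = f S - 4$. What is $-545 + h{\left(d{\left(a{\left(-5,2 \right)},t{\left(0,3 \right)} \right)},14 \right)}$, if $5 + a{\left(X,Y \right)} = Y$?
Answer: $-501$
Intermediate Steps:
$a{\left(X,Y \right)} = -5 + Y$
$t{\left(S,f \right)} = -4 + S f$ ($t{\left(S,f \right)} = S f - 4 = -4 + S f$)
$d{\left(P,x \right)} = - 5 x + P x$ ($d{\left(P,x \right)} = P x - 5 x = - 5 x + P x$)
$U = 44$ ($U = \left(-4\right) \left(-11\right) = 44$)
$h{\left(N,w \right)} = 44$
$-545 + h{\left(d{\left(a{\left(-5,2 \right)},t{\left(0,3 \right)} \right)},14 \right)} = -545 + 44 = -501$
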